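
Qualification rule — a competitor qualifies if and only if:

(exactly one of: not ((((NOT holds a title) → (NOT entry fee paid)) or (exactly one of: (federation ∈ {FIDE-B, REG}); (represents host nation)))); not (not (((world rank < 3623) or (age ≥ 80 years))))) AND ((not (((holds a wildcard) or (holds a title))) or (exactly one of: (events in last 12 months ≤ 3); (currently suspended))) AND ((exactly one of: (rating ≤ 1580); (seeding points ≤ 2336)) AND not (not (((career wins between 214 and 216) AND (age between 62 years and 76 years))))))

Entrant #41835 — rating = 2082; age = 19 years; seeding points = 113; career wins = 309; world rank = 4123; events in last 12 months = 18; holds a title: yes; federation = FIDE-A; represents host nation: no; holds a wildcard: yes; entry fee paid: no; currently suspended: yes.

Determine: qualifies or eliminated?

Atomic conditions:
  NOT holds a title: yes → false
  NOT entry fee paid: no → true
  federation ∈ {FIDE-B, REG}: FIDE-A is not in the set → false
  represents host nation: no → false
  world rank < 3623: 4123 < 3623 is false
  age ≥ 80 years: 19 ≥ 80 is false
  holds a wildcard: yes → true
  holds a title: yes → true
  events in last 12 months ≤ 3: 18 ≤ 3 is false
  currently suspended: yes → true
  rating ≤ 1580: 2082 ≤ 1580 is false
  seeding points ≤ 2336: 113 ≤ 2336 is true
  career wins between 214 and 216: 309 in [214, 216] is false
  age between 62 years and 76 years: 19 in [62, 76] is false
Combine:
[1.1.1.1] false → true (antecedent false ⇒ implication holds) = true
[1.1.1.2] exactly-one(false, false) = false
[1.1.1] true OR false = true
[1.1] NOT true = false
[1.2.1.1] false OR false = false
[1.2.1] NOT false = true
[1.2] NOT true = false
[1] exactly-one(false, false) = false
[2.1.1.1] true OR true = true
[2.1.1] NOT true = false
[2.1.2] exactly-one(false, true) = true
[2.1] false OR true = true
[2.2.1] exactly-one(false, true) = true
[2.2.2.1.1] false AND false = false
[2.2.2.1] NOT false = true
[2.2.2] NOT true = false
[2.2] true AND false = false
[2] true AND false = false
[root] false AND false = false
Overall: false → eliminated

Eliminated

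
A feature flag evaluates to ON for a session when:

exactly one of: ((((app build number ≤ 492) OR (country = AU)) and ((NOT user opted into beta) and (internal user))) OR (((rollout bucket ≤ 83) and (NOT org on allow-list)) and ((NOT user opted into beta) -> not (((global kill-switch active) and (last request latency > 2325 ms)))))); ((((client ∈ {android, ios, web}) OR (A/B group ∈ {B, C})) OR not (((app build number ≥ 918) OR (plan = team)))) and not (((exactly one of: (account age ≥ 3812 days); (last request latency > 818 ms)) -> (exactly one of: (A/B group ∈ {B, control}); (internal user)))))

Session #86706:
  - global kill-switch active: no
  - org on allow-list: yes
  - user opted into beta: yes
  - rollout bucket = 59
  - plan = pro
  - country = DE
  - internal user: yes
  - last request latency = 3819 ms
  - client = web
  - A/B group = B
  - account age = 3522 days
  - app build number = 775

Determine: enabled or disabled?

Atomic conditions:
  app build number ≤ 492: 775 ≤ 492 is false
  country = AU: DE == AU is false
  NOT user opted into beta: yes → false
  internal user: yes → true
  rollout bucket ≤ 83: 59 ≤ 83 is true
  NOT org on allow-list: yes → false
  global kill-switch active: no → false
  last request latency > 2325 ms: 3819 > 2325 is true
  client ∈ {android, ios, web}: web is in the set → true
  A/B group ∈ {B, C}: B is in the set → true
  app build number ≥ 918: 775 ≥ 918 is false
  plan = team: pro == team is false
  account age ≥ 3812 days: 3522 ≥ 3812 is false
  last request latency > 818 ms: 3819 > 818 is true
  A/B group ∈ {B, control}: B is in the set → true
Combine:
[1.1.1] false OR false = false
[1.1.2] false AND true = false
[1.1] false AND false = false
[1.2.1] true AND false = false
[1.2.2.2.1] false AND true = false
[1.2.2.2] NOT false = true
[1.2.2] false → true (antecedent false ⇒ implication holds) = true
[1.2] false AND true = false
[1] false OR false = false
[2.1.1] true OR true = true
[2.1.2.1] false OR false = false
[2.1.2] NOT false = true
[2.1] true OR true = true
[2.2.1.1] exactly-one(false, true) = true
[2.2.1.2] exactly-one(true, true) = false
[2.2.1] true → false = false
[2.2] NOT false = true
[2] true AND true = true
[root] exactly-one(false, true) = true
Overall: true → enabled

Enabled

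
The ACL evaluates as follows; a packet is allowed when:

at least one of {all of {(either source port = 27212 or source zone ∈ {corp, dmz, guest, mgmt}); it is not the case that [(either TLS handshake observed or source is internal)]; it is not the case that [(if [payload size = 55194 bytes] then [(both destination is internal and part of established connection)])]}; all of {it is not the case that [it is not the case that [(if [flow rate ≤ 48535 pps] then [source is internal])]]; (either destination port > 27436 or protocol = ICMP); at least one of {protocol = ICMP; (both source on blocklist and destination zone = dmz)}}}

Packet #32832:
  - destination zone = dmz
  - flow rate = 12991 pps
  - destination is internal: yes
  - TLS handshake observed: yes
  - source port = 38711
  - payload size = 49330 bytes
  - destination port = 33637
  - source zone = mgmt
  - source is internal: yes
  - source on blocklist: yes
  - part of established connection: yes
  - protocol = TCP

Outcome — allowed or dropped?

Atomic conditions:
  source port = 27212: 38711 == 27212 is false
  source zone ∈ {corp, dmz, guest, mgmt}: mgmt is in the set → true
  TLS handshake observed: yes → true
  source is internal: yes → true
  payload size = 55194 bytes: 49330 == 55194 is false
  destination is internal: yes → true
  part of established connection: yes → true
  flow rate ≤ 48535 pps: 12991 ≤ 48535 is true
  destination port > 27436: 33637 > 27436 is true
  protocol = ICMP: TCP == ICMP is false
  source on blocklist: yes → true
  destination zone = dmz: dmz == dmz is true
Combine:
[1.1] false OR true = true
[1.2.1] true OR true = true
[1.2] NOT true = false
[1.3.1.2] true AND true = true
[1.3.1] false → true (antecedent false ⇒ implication holds) = true
[1.3] NOT true = false
[1] true AND false AND false = false
[2.1.1.1] true → true = true
[2.1.1] NOT true = false
[2.1] NOT false = true
[2.2] true OR false = true
[2.3.2] true AND true = true
[2.3] false OR true = true
[2] true AND true AND true = true
[root] false OR true = true
Overall: true → allowed

Allowed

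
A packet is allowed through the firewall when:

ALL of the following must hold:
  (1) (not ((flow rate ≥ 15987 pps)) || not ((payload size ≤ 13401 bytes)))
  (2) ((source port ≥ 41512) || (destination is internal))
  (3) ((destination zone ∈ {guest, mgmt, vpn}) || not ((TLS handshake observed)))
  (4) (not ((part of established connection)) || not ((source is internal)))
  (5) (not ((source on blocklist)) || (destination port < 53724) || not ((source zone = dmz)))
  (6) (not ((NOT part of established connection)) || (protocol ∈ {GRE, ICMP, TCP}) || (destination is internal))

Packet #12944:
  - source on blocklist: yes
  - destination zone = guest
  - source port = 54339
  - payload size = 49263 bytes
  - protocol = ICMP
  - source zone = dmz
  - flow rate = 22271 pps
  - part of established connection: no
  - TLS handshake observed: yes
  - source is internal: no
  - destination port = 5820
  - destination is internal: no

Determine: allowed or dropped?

Atomic conditions:
  flow rate ≥ 15987 pps: 22271 ≥ 15987 is true
  payload size ≤ 13401 bytes: 49263 ≤ 13401 is false
  source port ≥ 41512: 54339 ≥ 41512 is true
  destination is internal: no → false
  destination zone ∈ {guest, mgmt, vpn}: guest is in the set → true
  TLS handshake observed: yes → true
  part of established connection: no → false
  source is internal: no → false
  source on blocklist: yes → true
  destination port < 53724: 5820 < 53724 is true
  source zone = dmz: dmz == dmz is true
  NOT part of established connection: no → true
  protocol ∈ {GRE, ICMP, TCP}: ICMP is in the set → true
Combine:
[1.1] NOT true = false
[1.2] NOT false = true
[1] false OR true = true
[2] true OR false = true
[3.2] NOT true = false
[3] true OR false = true
[4.1] NOT false = true
[4.2] NOT false = true
[4] true OR true = true
[5.1] NOT true = false
[5.3] NOT true = false
[5] false OR true OR false = true
[6.1] NOT true = false
[6] false OR true OR false = true
[root] true AND true AND true AND true AND true AND true = true
Overall: true → allowed

Allowed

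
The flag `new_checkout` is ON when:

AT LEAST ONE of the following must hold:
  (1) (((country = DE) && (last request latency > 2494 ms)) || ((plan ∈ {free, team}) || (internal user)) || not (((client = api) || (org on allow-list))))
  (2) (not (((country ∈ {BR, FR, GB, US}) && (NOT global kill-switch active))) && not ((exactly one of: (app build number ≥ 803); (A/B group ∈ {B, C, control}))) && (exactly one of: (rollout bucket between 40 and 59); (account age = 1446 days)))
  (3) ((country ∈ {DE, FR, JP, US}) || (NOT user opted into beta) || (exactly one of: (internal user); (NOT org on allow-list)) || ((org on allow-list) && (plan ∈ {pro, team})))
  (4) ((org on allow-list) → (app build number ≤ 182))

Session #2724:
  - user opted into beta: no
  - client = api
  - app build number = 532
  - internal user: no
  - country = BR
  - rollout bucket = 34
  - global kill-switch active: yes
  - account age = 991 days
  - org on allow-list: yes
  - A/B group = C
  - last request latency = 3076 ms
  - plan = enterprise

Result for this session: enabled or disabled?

Enabled

Atomic conditions:
  country = DE: BR == DE is false
  last request latency > 2494 ms: 3076 > 2494 is true
  plan ∈ {free, team}: enterprise is not in the set → false
  internal user: no → false
  client = api: api == api is true
  org on allow-list: yes → true
  country ∈ {BR, FR, GB, US}: BR is in the set → true
  NOT global kill-switch active: yes → false
  app build number ≥ 803: 532 ≥ 803 is false
  A/B group ∈ {B, C, control}: C is in the set → true
  rollout bucket between 40 and 59: 34 in [40, 59] is false
  account age = 1446 days: 991 == 1446 is false
  country ∈ {DE, FR, JP, US}: BR is not in the set → false
  NOT user opted into beta: no → true
  NOT org on allow-list: yes → false
  plan ∈ {pro, team}: enterprise is not in the set → false
  app build number ≤ 182: 532 ≤ 182 is false
Combine:
[1.1] false AND true = false
[1.2] false OR false = false
[1.3.1] true OR true = true
[1.3] NOT true = false
[1] false OR false OR false = false
[2.1.1] true AND false = false
[2.1] NOT false = true
[2.2.1] exactly-one(false, true) = true
[2.2] NOT true = false
[2.3] exactly-one(false, false) = false
[2] true AND false AND false = false
[3.3] exactly-one(false, false) = false
[3.4] true AND false = false
[3] false OR true OR false OR false = true
[4] true → false = false
[root] false OR false OR true OR false = true
Overall: true → enabled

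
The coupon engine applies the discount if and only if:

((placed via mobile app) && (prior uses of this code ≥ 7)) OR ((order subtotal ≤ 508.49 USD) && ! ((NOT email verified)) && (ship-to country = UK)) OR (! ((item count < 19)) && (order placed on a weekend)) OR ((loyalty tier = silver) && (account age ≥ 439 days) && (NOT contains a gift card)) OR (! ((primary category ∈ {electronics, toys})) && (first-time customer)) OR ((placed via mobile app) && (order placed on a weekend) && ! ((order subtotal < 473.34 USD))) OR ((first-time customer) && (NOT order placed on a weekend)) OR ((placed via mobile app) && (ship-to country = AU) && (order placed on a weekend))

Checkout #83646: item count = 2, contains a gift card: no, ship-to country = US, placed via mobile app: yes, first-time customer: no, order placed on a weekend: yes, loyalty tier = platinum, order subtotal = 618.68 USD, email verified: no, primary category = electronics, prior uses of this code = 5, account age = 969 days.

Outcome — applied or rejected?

Applied

Atomic conditions:
  placed via mobile app: yes → true
  prior uses of this code ≥ 7: 5 ≥ 7 is false
  order subtotal ≤ 508.49 USD: 618.68 ≤ 508.49 is false
  NOT email verified: no → true
  ship-to country = UK: US == UK is false
  item count < 19: 2 < 19 is true
  order placed on a weekend: yes → true
  loyalty tier = silver: platinum == silver is false
  account age ≥ 439 days: 969 ≥ 439 is true
  NOT contains a gift card: no → true
  primary category ∈ {electronics, toys}: electronics is in the set → true
  first-time customer: no → false
  order subtotal < 473.34 USD: 618.68 < 473.34 is false
  NOT order placed on a weekend: yes → false
  ship-to country = AU: US == AU is false
Combine:
[1] true AND false = false
[2.2] NOT true = false
[2] false AND false AND false = false
[3.1] NOT true = false
[3] false AND true = false
[4] false AND true AND true = false
[5.1] NOT true = false
[5] false AND false = false
[6.3] NOT false = true
[6] true AND true AND true = true
[7] false AND false = false
[8] true AND false AND true = false
[root] false OR false OR false OR false OR false OR true OR false OR false = true
Overall: true → applied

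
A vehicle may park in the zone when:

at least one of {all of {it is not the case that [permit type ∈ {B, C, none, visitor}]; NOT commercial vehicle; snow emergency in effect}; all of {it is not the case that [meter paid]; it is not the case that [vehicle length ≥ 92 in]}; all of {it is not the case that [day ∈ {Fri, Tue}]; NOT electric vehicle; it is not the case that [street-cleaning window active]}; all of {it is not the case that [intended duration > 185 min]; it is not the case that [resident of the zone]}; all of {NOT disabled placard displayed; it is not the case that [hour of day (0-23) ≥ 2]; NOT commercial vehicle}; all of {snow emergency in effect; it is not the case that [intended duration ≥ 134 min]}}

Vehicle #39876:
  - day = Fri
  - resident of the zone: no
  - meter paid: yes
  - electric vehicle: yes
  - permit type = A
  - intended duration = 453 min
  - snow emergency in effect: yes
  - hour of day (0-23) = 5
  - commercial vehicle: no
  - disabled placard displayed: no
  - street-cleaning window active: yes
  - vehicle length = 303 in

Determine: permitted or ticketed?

Permitted

Atomic conditions:
  permit type ∈ {B, C, none, visitor}: A is not in the set → false
  NOT commercial vehicle: no → true
  snow emergency in effect: yes → true
  meter paid: yes → true
  vehicle length ≥ 92 in: 303 ≥ 92 is true
  day ∈ {Fri, Tue}: Fri is in the set → true
  NOT electric vehicle: yes → false
  street-cleaning window active: yes → true
  intended duration > 185 min: 453 > 185 is true
  resident of the zone: no → false
  NOT disabled placard displayed: no → true
  hour of day (0-23) ≥ 2: 5 ≥ 2 is true
  intended duration ≥ 134 min: 453 ≥ 134 is true
Combine:
[1.1] NOT false = true
[1] true AND true AND true = true
[2.1] NOT true = false
[2.2] NOT true = false
[2] false AND false = false
[3.1] NOT true = false
[3.3] NOT true = false
[3] false AND false AND false = false
[4.1] NOT true = false
[4.2] NOT false = true
[4] false AND true = false
[5.2] NOT true = false
[5] true AND false AND true = false
[6.2] NOT true = false
[6] true AND false = false
[root] true OR false OR false OR false OR false OR false = true
Overall: true → permitted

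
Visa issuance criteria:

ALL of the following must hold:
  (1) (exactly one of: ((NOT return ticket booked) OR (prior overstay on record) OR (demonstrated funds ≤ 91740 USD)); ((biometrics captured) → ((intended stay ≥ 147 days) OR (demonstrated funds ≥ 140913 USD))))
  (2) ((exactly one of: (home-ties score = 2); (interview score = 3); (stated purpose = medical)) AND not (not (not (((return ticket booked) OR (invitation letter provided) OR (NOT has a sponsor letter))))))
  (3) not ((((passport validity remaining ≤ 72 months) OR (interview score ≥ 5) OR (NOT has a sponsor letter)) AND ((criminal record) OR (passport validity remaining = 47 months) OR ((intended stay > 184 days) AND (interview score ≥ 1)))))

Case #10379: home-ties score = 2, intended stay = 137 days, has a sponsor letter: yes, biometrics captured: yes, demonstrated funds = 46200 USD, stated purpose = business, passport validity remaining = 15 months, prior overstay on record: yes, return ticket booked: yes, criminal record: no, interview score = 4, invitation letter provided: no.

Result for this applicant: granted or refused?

Refused

Atomic conditions:
  NOT return ticket booked: yes → false
  prior overstay on record: yes → true
  demonstrated funds ≤ 91740 USD: 46200 ≤ 91740 is true
  biometrics captured: yes → true
  intended stay ≥ 147 days: 137 ≥ 147 is false
  demonstrated funds ≥ 140913 USD: 46200 ≥ 140913 is false
  home-ties score = 2: 2 == 2 is true
  interview score = 3: 4 == 3 is false
  stated purpose = medical: business == medical is false
  return ticket booked: yes → true
  invitation letter provided: no → false
  NOT has a sponsor letter: yes → false
  passport validity remaining ≤ 72 months: 15 ≤ 72 is true
  interview score ≥ 5: 4 ≥ 5 is false
  criminal record: no → false
  passport validity remaining = 47 months: 15 == 47 is false
  intended stay > 184 days: 137 > 184 is false
  interview score ≥ 1: 4 ≥ 1 is true
Combine:
[1.1] false OR true OR true = true
[1.2.2] false OR false = false
[1.2] true → false = false
[1] exactly-one(true, false) = true
[2.1] exactly-one(true, false, false) = true
[2.2.1.1.1] true OR false OR false = true
[2.2.1.1] NOT true = false
[2.2.1] NOT false = true
[2.2] NOT true = false
[2] true AND false = false
[3.1.1] true OR false OR false = true
[3.1.2.3] false AND true = false
[3.1.2] false OR false OR false = false
[3.1] true AND false = false
[3] NOT false = true
[root] true AND false AND true = false
Overall: false → refused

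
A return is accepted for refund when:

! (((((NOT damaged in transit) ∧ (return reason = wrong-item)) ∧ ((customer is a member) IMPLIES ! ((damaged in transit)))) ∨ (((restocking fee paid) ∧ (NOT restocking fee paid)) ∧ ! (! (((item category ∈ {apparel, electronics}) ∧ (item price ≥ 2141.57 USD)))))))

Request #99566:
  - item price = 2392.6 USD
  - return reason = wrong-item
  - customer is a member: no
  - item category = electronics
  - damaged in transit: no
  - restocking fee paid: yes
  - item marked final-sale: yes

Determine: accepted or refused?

Refused

Atomic conditions:
  NOT damaged in transit: no → true
  return reason = wrong-item: wrong-item == wrong-item is true
  customer is a member: no → false
  damaged in transit: no → false
  restocking fee paid: yes → true
  NOT restocking fee paid: yes → false
  item category ∈ {apparel, electronics}: electronics is in the set → true
  item price ≥ 2141.57 USD: 2392.6 ≥ 2141.57 is true
Combine:
[1.1.1] true AND true = true
[1.1.2.2] NOT false = true
[1.1.2] false → true (antecedent false ⇒ implication holds) = true
[1.1] true AND true = true
[1.2.1] true AND false = false
[1.2.2.1.1] true AND true = true
[1.2.2.1] NOT true = false
[1.2.2] NOT false = true
[1.2] false AND true = false
[1] true OR false = true
[root] NOT true = false
Overall: false → refused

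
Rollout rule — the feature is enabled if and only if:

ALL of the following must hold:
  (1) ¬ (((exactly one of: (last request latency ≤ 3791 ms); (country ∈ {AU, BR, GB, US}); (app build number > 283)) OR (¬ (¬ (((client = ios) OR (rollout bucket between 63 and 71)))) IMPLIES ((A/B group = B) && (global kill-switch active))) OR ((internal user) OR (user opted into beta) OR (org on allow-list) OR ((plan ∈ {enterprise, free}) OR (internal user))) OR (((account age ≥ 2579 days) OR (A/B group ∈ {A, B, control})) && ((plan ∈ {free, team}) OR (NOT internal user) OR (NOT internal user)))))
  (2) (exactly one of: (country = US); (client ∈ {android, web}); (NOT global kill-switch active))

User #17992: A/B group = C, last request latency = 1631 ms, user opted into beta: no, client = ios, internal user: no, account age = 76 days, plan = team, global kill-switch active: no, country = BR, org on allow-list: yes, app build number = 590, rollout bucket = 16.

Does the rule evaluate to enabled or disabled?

Atomic conditions:
  last request latency ≤ 3791 ms: 1631 ≤ 3791 is true
  country ∈ {AU, BR, GB, US}: BR is in the set → true
  app build number > 283: 590 > 283 is true
  client = ios: ios == ios is true
  rollout bucket between 63 and 71: 16 in [63, 71] is false
  A/B group = B: C == B is false
  global kill-switch active: no → false
  internal user: no → false
  user opted into beta: no → false
  org on allow-list: yes → true
  plan ∈ {enterprise, free}: team is not in the set → false
  account age ≥ 2579 days: 76 ≥ 2579 is false
  A/B group ∈ {A, B, control}: C is not in the set → false
  plan ∈ {free, team}: team is in the set → true
  NOT internal user: no → true
  country = US: BR == US is false
  client ∈ {android, web}: ios is not in the set → false
  NOT global kill-switch active: no → true
Combine:
[1.1.1] exactly-one(true, true, true) = false
[1.1.2.1.1.1] true OR false = true
[1.1.2.1.1] NOT true = false
[1.1.2.1] NOT false = true
[1.1.2.2] false AND false = false
[1.1.2] true → false = false
[1.1.3.4] false OR false = false
[1.1.3] false OR false OR true OR false = true
[1.1.4.1] false OR false = false
[1.1.4.2] true OR true OR true = true
[1.1.4] false AND true = false
[1.1] false OR false OR true OR false = true
[1] NOT true = false
[2] exactly-one(false, false, true) = true
[root] false AND true = false
Overall: false → disabled

Disabled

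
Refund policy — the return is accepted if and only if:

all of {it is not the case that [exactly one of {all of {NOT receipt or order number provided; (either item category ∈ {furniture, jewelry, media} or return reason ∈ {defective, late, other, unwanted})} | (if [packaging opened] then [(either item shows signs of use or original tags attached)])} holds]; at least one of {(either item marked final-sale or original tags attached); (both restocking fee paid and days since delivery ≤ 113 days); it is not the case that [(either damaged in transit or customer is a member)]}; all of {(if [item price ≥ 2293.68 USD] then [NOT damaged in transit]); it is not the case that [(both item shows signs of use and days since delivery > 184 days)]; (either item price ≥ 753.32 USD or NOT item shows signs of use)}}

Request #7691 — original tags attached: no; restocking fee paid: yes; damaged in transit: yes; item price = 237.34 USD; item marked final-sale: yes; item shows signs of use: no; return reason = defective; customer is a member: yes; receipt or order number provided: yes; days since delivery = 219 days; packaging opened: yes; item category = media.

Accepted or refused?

Atomic conditions:
  NOT receipt or order number provided: yes → false
  item category ∈ {furniture, jewelry, media}: media is in the set → true
  return reason ∈ {defective, late, other, unwanted}: defective is in the set → true
  packaging opened: yes → true
  item shows signs of use: no → false
  original tags attached: no → false
  item marked final-sale: yes → true
  restocking fee paid: yes → true
  days since delivery ≤ 113 days: 219 ≤ 113 is false
  damaged in transit: yes → true
  customer is a member: yes → true
  item price ≥ 2293.68 USD: 237.34 ≥ 2293.68 is false
  NOT damaged in transit: yes → false
  days since delivery > 184 days: 219 > 184 is true
  item price ≥ 753.32 USD: 237.34 ≥ 753.32 is false
  NOT item shows signs of use: no → true
Combine:
[1.1.1.2] true OR true = true
[1.1.1] false AND true = false
[1.1.2.2] false OR false = false
[1.1.2] true → false = false
[1.1] exactly-one(false, false) = false
[1] NOT false = true
[2.1] true OR false = true
[2.2] true AND false = false
[2.3.1] true OR true = true
[2.3] NOT true = false
[2] true OR false OR false = true
[3.1] false → false (antecedent false ⇒ implication holds) = true
[3.2.1] false AND true = false
[3.2] NOT false = true
[3.3] false OR true = true
[3] true AND true AND true = true
[root] true AND true AND true = true
Overall: true → accepted

Accepted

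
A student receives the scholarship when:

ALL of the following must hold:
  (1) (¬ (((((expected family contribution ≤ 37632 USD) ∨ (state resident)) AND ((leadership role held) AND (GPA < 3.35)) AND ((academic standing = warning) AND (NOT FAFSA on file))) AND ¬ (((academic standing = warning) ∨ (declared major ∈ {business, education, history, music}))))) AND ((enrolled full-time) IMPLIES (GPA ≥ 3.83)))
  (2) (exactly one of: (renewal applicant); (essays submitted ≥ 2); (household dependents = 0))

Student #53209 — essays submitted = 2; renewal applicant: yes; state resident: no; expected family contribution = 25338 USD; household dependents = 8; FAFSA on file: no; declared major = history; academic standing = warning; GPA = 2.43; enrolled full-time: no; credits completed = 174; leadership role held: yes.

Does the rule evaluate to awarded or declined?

Declined

Atomic conditions:
  expected family contribution ≤ 37632 USD: 25338 ≤ 37632 is true
  state resident: no → false
  leadership role held: yes → true
  GPA < 3.35: 2.43 < 3.35 is true
  academic standing = warning: warning == warning is true
  NOT FAFSA on file: no → true
  declared major ∈ {business, education, history, music}: history is in the set → true
  enrolled full-time: no → false
  GPA ≥ 3.83: 2.43 ≥ 3.83 is false
  renewal applicant: yes → true
  essays submitted ≥ 2: 2 ≥ 2 is true
  household dependents = 0: 8 == 0 is false
Combine:
[1.1.1.1.1] true OR false = true
[1.1.1.1.2] true AND true = true
[1.1.1.1.3] true AND true = true
[1.1.1.1] true AND true AND true = true
[1.1.1.2.1] true OR true = true
[1.1.1.2] NOT true = false
[1.1.1] true AND false = false
[1.1] NOT false = true
[1.2] false → false (antecedent false ⇒ implication holds) = true
[1] true AND true = true
[2] exactly-one(true, true, false) = false
[root] true AND false = false
Overall: false → declined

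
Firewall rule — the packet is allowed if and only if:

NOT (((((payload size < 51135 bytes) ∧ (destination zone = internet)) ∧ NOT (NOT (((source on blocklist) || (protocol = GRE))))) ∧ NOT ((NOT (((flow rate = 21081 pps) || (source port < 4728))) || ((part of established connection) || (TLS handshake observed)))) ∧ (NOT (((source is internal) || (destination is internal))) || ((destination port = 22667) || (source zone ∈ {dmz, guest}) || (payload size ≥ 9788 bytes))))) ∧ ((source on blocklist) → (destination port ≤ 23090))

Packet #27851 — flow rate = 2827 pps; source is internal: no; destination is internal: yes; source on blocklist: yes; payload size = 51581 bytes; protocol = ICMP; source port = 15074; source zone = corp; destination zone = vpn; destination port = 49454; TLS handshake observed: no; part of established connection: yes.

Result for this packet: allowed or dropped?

Dropped

Atomic conditions:
  payload size < 51135 bytes: 51581 < 51135 is false
  destination zone = internet: vpn == internet is false
  source on blocklist: yes → true
  protocol = GRE: ICMP == GRE is false
  flow rate = 21081 pps: 2827 == 21081 is false
  source port < 4728: 15074 < 4728 is false
  part of established connection: yes → true
  TLS handshake observed: no → false
  source is internal: no → false
  destination is internal: yes → true
  destination port = 22667: 49454 == 22667 is false
  source zone ∈ {dmz, guest}: corp is not in the set → false
  payload size ≥ 9788 bytes: 51581 ≥ 9788 is true
  destination port ≤ 23090: 49454 ≤ 23090 is false
Combine:
[1.1.1.1] false AND false = false
[1.1.1.2.1.1] true OR false = true
[1.1.1.2.1] NOT true = false
[1.1.1.2] NOT false = true
[1.1.1] false AND true = false
[1.1.2.1.1.1] false OR false = false
[1.1.2.1.1] NOT false = true
[1.1.2.1.2] true OR false = true
[1.1.2.1] true OR true = true
[1.1.2] NOT true = false
[1.1.3.1.1] false OR true = true
[1.1.3.1] NOT true = false
[1.1.3.2] false OR false OR true = true
[1.1.3] false OR true = true
[1.1] false AND false AND true = false
[1] NOT false = true
[2] true → false = false
[root] true AND false = false
Overall: false → dropped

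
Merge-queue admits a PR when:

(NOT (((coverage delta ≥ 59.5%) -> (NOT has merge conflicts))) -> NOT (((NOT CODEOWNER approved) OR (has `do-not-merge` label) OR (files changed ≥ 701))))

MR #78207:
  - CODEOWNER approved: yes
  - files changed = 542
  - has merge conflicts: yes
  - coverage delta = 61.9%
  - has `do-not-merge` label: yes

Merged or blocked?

Atomic conditions:
  coverage delta ≥ 59.5%: 61.9 ≥ 59.5 is true
  NOT has merge conflicts: yes → false
  NOT CODEOWNER approved: yes → false
  has `do-not-merge` label: yes → true
  files changed ≥ 701: 542 ≥ 701 is false
Combine:
[1.1] true → false = false
[1] NOT false = true
[2.1] false OR true OR false = true
[2] NOT true = false
[root] true → false = false
Overall: false → blocked

Blocked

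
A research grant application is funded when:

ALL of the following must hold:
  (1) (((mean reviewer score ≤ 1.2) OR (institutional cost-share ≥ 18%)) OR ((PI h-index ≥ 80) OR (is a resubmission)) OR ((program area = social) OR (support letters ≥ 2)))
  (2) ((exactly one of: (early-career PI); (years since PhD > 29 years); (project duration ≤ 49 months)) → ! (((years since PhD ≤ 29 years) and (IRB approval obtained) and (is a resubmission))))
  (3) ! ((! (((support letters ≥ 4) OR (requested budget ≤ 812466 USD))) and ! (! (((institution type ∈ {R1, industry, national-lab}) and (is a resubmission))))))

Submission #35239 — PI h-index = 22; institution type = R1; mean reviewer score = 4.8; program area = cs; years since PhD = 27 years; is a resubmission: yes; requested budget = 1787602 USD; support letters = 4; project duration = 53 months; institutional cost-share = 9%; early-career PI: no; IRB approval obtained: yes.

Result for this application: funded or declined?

Funded

Atomic conditions:
  mean reviewer score ≤ 1.2: 4.8 ≤ 1.2 is false
  institutional cost-share ≥ 18%: 9 ≥ 18 is false
  PI h-index ≥ 80: 22 ≥ 80 is false
  is a resubmission: yes → true
  program area = social: cs == social is false
  support letters ≥ 2: 4 ≥ 2 is true
  early-career PI: no → false
  years since PhD > 29 years: 27 > 29 is false
  project duration ≤ 49 months: 53 ≤ 49 is false
  years since PhD ≤ 29 years: 27 ≤ 29 is true
  IRB approval obtained: yes → true
  support letters ≥ 4: 4 ≥ 4 is true
  requested budget ≤ 812466 USD: 1787602 ≤ 812466 is false
  institution type ∈ {R1, industry, national-lab}: R1 is in the set → true
Combine:
[1.1] false OR false = false
[1.2] false OR true = true
[1.3] false OR true = true
[1] false OR true OR true = true
[2.1] exactly-one(false, false, false) = false
[2.2.1] true AND true AND true = true
[2.2] NOT true = false
[2] false → false (antecedent false ⇒ implication holds) = true
[3.1.1.1] true OR false = true
[3.1.1] NOT true = false
[3.1.2.1.1] true AND true = true
[3.1.2.1] NOT true = false
[3.1.2] NOT false = true
[3.1] false AND true = false
[3] NOT false = true
[root] true AND true AND true = true
Overall: true → funded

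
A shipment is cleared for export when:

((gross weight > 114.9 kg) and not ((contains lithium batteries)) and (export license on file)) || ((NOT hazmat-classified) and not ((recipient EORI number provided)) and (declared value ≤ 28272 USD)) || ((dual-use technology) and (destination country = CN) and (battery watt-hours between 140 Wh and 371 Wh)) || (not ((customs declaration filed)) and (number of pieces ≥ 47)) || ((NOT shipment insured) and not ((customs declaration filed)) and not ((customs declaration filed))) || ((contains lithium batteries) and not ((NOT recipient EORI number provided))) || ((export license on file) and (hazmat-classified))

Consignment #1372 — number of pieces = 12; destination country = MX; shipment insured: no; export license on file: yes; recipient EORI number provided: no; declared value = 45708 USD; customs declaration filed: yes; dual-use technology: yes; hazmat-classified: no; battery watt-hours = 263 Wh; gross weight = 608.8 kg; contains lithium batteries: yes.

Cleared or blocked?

Blocked

Atomic conditions:
  gross weight > 114.9 kg: 608.8 > 114.9 is true
  contains lithium batteries: yes → true
  export license on file: yes → true
  NOT hazmat-classified: no → true
  recipient EORI number provided: no → false
  declared value ≤ 28272 USD: 45708 ≤ 28272 is false
  dual-use technology: yes → true
  destination country = CN: MX == CN is false
  battery watt-hours between 140 Wh and 371 Wh: 263 in [140, 371] is true
  customs declaration filed: yes → true
  number of pieces ≥ 47: 12 ≥ 47 is false
  NOT shipment insured: no → true
  NOT recipient EORI number provided: no → true
  hazmat-classified: no → false
Combine:
[1.2] NOT true = false
[1] true AND false AND true = false
[2.2] NOT false = true
[2] true AND true AND false = false
[3] true AND false AND true = false
[4.1] NOT true = false
[4] false AND false = false
[5.2] NOT true = false
[5.3] NOT true = false
[5] true AND false AND false = false
[6.2] NOT true = false
[6] true AND false = false
[7] true AND false = false
[root] false OR false OR false OR false OR false OR false OR false = false
Overall: false → blocked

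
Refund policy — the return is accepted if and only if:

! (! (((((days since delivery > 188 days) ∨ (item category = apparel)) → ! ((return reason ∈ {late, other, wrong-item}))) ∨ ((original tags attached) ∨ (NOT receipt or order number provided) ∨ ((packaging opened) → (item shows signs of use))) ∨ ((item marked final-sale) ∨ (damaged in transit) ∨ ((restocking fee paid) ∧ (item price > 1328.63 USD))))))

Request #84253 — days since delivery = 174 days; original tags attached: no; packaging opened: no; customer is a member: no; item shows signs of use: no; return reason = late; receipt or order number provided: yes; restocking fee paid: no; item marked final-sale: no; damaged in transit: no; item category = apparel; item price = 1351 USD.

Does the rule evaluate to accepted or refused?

Atomic conditions:
  days since delivery > 188 days: 174 > 188 is false
  item category = apparel: apparel == apparel is true
  return reason ∈ {late, other, wrong-item}: late is in the set → true
  original tags attached: no → false
  NOT receipt or order number provided: yes → false
  packaging opened: no → false
  item shows signs of use: no → false
  item marked final-sale: no → false
  damaged in transit: no → false
  restocking fee paid: no → false
  item price > 1328.63 USD: 1351 > 1328.63 is true
Combine:
[1.1.1.1] false OR true = true
[1.1.1.2] NOT true = false
[1.1.1] true → false = false
[1.1.2.3] false → false (antecedent false ⇒ implication holds) = true
[1.1.2] false OR false OR true = true
[1.1.3.3] false AND true = false
[1.1.3] false OR false OR false = false
[1.1] false OR true OR false = true
[1] NOT true = false
[root] NOT false = true
Overall: true → accepted

Accepted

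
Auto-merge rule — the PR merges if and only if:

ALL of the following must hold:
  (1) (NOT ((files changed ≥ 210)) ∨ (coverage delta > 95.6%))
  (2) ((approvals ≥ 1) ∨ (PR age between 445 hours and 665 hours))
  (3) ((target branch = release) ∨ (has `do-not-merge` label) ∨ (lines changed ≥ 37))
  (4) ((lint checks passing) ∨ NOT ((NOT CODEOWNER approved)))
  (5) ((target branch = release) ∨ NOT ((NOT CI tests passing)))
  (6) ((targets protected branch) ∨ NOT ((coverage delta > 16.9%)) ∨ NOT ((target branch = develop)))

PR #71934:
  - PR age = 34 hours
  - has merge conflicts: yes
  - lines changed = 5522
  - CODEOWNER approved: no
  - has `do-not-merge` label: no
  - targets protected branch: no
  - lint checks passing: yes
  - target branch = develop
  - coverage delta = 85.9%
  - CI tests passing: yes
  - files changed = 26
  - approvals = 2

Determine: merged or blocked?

Atomic conditions:
  files changed ≥ 210: 26 ≥ 210 is false
  coverage delta > 95.6%: 85.9 > 95.6 is false
  approvals ≥ 1: 2 ≥ 1 is true
  PR age between 445 hours and 665 hours: 34 in [445, 665] is false
  target branch = release: develop == release is false
  has `do-not-merge` label: no → false
  lines changed ≥ 37: 5522 ≥ 37 is true
  lint checks passing: yes → true
  NOT CODEOWNER approved: no → true
  NOT CI tests passing: yes → false
  targets protected branch: no → false
  coverage delta > 16.9%: 85.9 > 16.9 is true
  target branch = develop: develop == develop is true
Combine:
[1.1] NOT false = true
[1] true OR false = true
[2] true OR false = true
[3] false OR false OR true = true
[4.2] NOT true = false
[4] true OR false = true
[5.2] NOT false = true
[5] false OR true = true
[6.2] NOT true = false
[6.3] NOT true = false
[6] false OR false OR false = false
[root] true AND true AND true AND true AND true AND false = false
Overall: false → blocked

Blocked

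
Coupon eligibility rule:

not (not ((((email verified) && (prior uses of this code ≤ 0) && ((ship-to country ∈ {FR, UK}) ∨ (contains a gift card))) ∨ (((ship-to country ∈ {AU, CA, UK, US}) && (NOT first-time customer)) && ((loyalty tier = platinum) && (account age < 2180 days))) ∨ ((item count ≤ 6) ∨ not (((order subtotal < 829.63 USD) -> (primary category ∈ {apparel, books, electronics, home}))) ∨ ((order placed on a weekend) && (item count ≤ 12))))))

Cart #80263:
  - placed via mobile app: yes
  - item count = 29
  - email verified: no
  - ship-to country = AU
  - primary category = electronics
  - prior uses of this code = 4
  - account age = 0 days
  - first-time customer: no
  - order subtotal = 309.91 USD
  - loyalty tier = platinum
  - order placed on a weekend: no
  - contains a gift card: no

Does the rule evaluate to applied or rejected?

Atomic conditions:
  email verified: no → false
  prior uses of this code ≤ 0: 4 ≤ 0 is false
  ship-to country ∈ {FR, UK}: AU is not in the set → false
  contains a gift card: no → false
  ship-to country ∈ {AU, CA, UK, US}: AU is in the set → true
  NOT first-time customer: no → true
  loyalty tier = platinum: platinum == platinum is true
  account age < 2180 days: 0 < 2180 is true
  item count ≤ 6: 29 ≤ 6 is false
  order subtotal < 829.63 USD: 309.91 < 829.63 is true
  primary category ∈ {apparel, books, electronics, home}: electronics is in the set → true
  order placed on a weekend: no → false
  item count ≤ 12: 29 ≤ 12 is false
Combine:
[1.1.1.3] false OR false = false
[1.1.1] false AND false AND false = false
[1.1.2.1] true AND true = true
[1.1.2.2] true AND true = true
[1.1.2] true AND true = true
[1.1.3.2.1] true → true = true
[1.1.3.2] NOT true = false
[1.1.3.3] false AND false = false
[1.1.3] false OR false OR false = false
[1.1] false OR true OR false = true
[1] NOT true = false
[root] NOT false = true
Overall: true → applied

Applied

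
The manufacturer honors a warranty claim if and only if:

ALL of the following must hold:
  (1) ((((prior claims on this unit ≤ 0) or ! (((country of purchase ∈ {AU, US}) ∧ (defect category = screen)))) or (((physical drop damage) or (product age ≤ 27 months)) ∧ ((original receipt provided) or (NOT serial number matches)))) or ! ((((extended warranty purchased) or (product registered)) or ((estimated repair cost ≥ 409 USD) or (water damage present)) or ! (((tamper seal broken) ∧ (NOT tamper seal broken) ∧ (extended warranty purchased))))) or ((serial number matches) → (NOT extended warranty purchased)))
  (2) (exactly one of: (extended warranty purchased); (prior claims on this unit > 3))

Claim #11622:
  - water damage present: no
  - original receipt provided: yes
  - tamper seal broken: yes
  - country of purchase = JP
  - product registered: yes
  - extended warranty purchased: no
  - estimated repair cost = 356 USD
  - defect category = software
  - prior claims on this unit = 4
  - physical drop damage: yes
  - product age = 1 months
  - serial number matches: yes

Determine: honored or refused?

Atomic conditions:
  prior claims on this unit ≤ 0: 4 ≤ 0 is false
  country of purchase ∈ {AU, US}: JP is not in the set → false
  defect category = screen: software == screen is false
  physical drop damage: yes → true
  product age ≤ 27 months: 1 ≤ 27 is true
  original receipt provided: yes → true
  NOT serial number matches: yes → false
  extended warranty purchased: no → false
  product registered: yes → true
  estimated repair cost ≥ 409 USD: 356 ≥ 409 is false
  water damage present: no → false
  tamper seal broken: yes → true
  NOT tamper seal broken: yes → false
  serial number matches: yes → true
  NOT extended warranty purchased: no → true
  prior claims on this unit > 3: 4 > 3 is true
Combine:
[1.1.1.2.1] false AND false = false
[1.1.1.2] NOT false = true
[1.1.1] false OR true = true
[1.1.2.1] true OR true = true
[1.1.2.2] true OR false = true
[1.1.2] true AND true = true
[1.1] true OR true = true
[1.2.1.1] false OR true = true
[1.2.1.2] false OR false = false
[1.2.1.3.1] true AND false AND false = false
[1.2.1.3] NOT false = true
[1.2.1] true OR false OR true = true
[1.2] NOT true = false
[1.3] true → true = true
[1] true OR false OR true = true
[2] exactly-one(false, true) = true
[root] true AND true = true
Overall: true → honored

Honored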